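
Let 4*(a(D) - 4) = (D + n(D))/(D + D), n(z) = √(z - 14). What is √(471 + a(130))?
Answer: √(32118450 + 130*√29)/260 ≈ 21.798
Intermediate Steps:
n(z) = √(-14 + z)
a(D) = 4 + (D + √(-14 + D))/(8*D) (a(D) = 4 + ((D + √(-14 + D))/(D + D))/4 = 4 + ((D + √(-14 + D))/((2*D)))/4 = 4 + ((D + √(-14 + D))*(1/(2*D)))/4 = 4 + ((D + √(-14 + D))/(2*D))/4 = 4 + (D + √(-14 + D))/(8*D))
√(471 + a(130)) = √(471 + (⅛)*(√(-14 + 130) + 33*130)/130) = √(471 + (⅛)*(1/130)*(√116 + 4290)) = √(471 + (⅛)*(1/130)*(2*√29 + 4290)) = √(471 + (⅛)*(1/130)*(4290 + 2*√29)) = √(471 + (33/8 + √29/520)) = √(3801/8 + √29/520)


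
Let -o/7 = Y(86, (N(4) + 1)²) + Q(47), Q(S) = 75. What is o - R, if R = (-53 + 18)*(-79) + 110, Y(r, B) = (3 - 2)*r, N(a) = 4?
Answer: -4002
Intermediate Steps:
Y(r, B) = r (Y(r, B) = 1*r = r)
o = -1127 (o = -7*(86 + 75) = -7*161 = -1127)
R = 2875 (R = -35*(-79) + 110 = 2765 + 110 = 2875)
o - R = -1127 - 1*2875 = -1127 - 2875 = -4002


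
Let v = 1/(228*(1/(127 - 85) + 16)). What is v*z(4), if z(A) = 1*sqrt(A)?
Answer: 7/12787 ≈ 0.00054743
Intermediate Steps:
z(A) = sqrt(A)
v = 7/25574 (v = 1/(228*(1/42 + 16)) = 1/(228*(673/42)) = (1/228)*(42/673) = 7/25574 ≈ 0.00027372)
v*z(4) = 7*sqrt(4)/25574 = (7/25574)*2 = 7/12787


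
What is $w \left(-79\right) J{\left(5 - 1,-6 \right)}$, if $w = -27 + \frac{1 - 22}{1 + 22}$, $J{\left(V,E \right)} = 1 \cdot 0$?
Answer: $0$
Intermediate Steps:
$J{\left(V,E \right)} = 0$
$w = - \frac{642}{23}$ ($w = -27 - \frac{21}{23} = - \frac{642}{23} \approx -27.913$)
$w \left(-79\right) J{\left(5 - 1,-6 \right)} = \left(- \frac{642}{23}\right) \left(-79\right) 0 = \frac{50718}{23} \cdot 0 = 0$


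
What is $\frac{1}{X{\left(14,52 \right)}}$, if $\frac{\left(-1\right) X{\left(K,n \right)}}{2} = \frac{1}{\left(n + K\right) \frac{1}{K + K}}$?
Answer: $- \frac{33}{28} \approx -1.1786$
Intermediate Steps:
$X{\left(K,n \right)} = - \frac{4 K}{K + n}$ ($X{\left(K,n \right)} = - \frac{2}{\left(n + K\right) \frac{1}{K + K}} = - \frac{2}{\left(K + n\right) \frac{1}{2 K}} = - \frac{2}{\frac{1}{2} \frac{1}{K} \left(K + n\right)} = - 2 \frac{2 K}{K + n} = - \frac{4 K}{K + n}$)
$\frac{1}{X{\left(14,52 \right)}} = \frac{1}{\left(-4\right) 14 \frac{1}{14 + 52}} = \frac{1}{\left(-4\right) 14 \cdot \frac{1}{66}} = \frac{1}{- \frac{28}{33}} = - \frac{33}{28}$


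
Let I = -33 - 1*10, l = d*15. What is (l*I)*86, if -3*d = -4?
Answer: -73960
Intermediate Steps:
d = 4/3 (d = -⅓*(-4) = 4/3 ≈ 1.3333)
l = 20 (l = (4/3)*15 = 20)
I = -43 (I = -33 - 10 = -43)
(l*I)*86 = (20*(-43))*86 = -860*86 = -73960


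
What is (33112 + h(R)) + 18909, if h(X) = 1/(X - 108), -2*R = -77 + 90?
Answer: 11912807/229 ≈ 52021.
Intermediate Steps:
R = -13/2 (R = -(-77 + 90)/2 = -½*13 = -13/2 ≈ -6.5000)
h(X) = 1/(-108 + X)
(33112 + h(R)) + 18909 = (33112 + 1/(-108 - 13/2)) + 18909 = (33112 + 1/(-229/2)) + 18909 = (33112 - 2/229) + 18909 = 7582646/229 + 18909 = 11912807/229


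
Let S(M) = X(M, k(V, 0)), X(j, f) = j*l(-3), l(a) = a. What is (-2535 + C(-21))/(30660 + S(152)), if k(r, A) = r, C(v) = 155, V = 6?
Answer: -595/7551 ≈ -0.078797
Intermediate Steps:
X(j, f) = -3*j (X(j, f) = j*(-3) = -3*j)
S(M) = -3*M
(-2535 + C(-21))/(30660 + S(152)) = (-2535 + 155)/(30660 - 3*152) = -2380/(30660 - 456) = -2380/30204 = -2380*1/30204 = -595/7551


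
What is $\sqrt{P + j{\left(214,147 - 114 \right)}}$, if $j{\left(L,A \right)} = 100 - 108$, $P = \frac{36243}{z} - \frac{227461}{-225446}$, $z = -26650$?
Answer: $\frac{4974 i \sqrt{1066533}}{1777555} \approx 2.8898 i$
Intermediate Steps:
$P = - \frac{3119828}{8887775}$ ($P = \frac{36243}{-26650} - \frac{227461}{-225446} = 36243 \left(- \frac{1}{26650}\right) - - \frac{17497}{17342} = - \frac{36243}{26650} + \frac{17497}{17342} = - \frac{3119828}{8887775} \approx -0.35102$)
$j{\left(L,A \right)} = -8$
$\sqrt{P + j{\left(214,147 - 114 \right)}} = \sqrt{- \frac{3119828}{8887775} - 8} = \sqrt{- \frac{74222028}{8887775}} = \frac{4974 i \sqrt{1066533}}{1777555}$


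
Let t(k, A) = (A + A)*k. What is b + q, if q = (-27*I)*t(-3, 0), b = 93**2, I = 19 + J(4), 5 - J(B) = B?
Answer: 8649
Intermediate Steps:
J(B) = 5 - B
t(k, A) = 2*A*k (t(k, A) = (2*A)*k = 2*A*k)
I = 20 (I = 19 + (5 - 1*4) = 19 + (5 - 4) = 19 + 1 = 20)
b = 8649
q = 0 (q = (-27*20)*(2*0*(-3)) = -540*0 = 0)
b + q = 8649 + 0 = 8649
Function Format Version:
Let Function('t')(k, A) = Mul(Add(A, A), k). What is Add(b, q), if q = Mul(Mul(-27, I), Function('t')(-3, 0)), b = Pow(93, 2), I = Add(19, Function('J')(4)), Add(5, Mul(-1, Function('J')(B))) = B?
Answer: 8649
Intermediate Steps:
Function('J')(B) = Add(5, Mul(-1, B))
Function('t')(k, A) = Mul(2, A, k) (Function('t')(k, A) = Mul(Mul(2, A), k) = Mul(2, A, k))
I = 20 (I = Add(19, Add(5, Mul(-1, 4))) = Add(19, Add(5, -4)) = Add(19, 1) = 20)
b = 8649
q = 0 (q = Mul(Mul(-27, 20), Mul(2, 0, -3)) = Mul(-540, 0) = 0)
Add(b, q) = Add(8649, 0) = 8649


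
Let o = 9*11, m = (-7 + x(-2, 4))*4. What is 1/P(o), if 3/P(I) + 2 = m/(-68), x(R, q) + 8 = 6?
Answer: -25/51 ≈ -0.49020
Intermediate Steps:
x(R, q) = -2 (x(R, q) = -8 + 6 = -2)
m = -36 (m = (-7 - 2)*4 = -9*4 = -36)
o = 99
P(I) = -51/25 (P(I) = 3/(-2 - 36/(-68)) = 3/(-2 - 36*(-1/68)) = 3/(-2 + 9/17) = 3/(-25/17) = 3*(-17/25) = -51/25)
1/P(o) = 1/(-51/25) = -25/51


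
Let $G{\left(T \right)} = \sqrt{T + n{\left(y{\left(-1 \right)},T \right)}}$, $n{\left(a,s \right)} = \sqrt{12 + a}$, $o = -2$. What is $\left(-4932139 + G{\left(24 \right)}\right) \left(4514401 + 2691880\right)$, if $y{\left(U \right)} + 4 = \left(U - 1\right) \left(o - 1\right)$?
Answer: $-35542379565059 + 7206281 \sqrt{24 + \sqrt{14}} \approx -3.5542 \cdot 10^{13}$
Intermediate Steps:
$y{\left(U \right)} = -1 - 3 U$ ($y{\left(U \right)} = -4 + \left(U - 1\right) \left(-2 - 1\right) = -4 + \left(-1 + U\right) \left(-3\right) = -4 - \left(-3 + 3 U\right) = -1 - 3 U$)
$G{\left(T \right)} = \sqrt{T + \sqrt{14}}$ ($G{\left(T \right)} = \sqrt{T + \sqrt{12 - -2}} = \sqrt{T + \sqrt{12 + \left(-1 + 3\right)}} = \sqrt{T + \sqrt{12 + 2}} = \sqrt{T + \sqrt{14}}$)
$\left(-4932139 + G{\left(24 \right)}\right) \left(4514401 + 2691880\right) = \left(-4932139 + \sqrt{24 + \sqrt{14}}\right) \left(4514401 + 2691880\right) = \left(-4932139 + \sqrt{24 + \sqrt{14}}\right) 7206281 = -35542379565059 + 7206281 \sqrt{24 + \sqrt{14}}$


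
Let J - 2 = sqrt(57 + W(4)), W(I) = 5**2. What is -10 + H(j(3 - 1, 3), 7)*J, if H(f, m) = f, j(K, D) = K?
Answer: -6 + 2*sqrt(82) ≈ 12.111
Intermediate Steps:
W(I) = 25
J = 2 + sqrt(82) (J = 2 + sqrt(57 + 25) = 2 + sqrt(82) ≈ 11.055)
-10 + H(j(3 - 1, 3), 7)*J = -10 + (3 - 1)*(2 + sqrt(82)) = -10 + 2*(2 + sqrt(82)) = -10 + (4 + 2*sqrt(82)) = -6 + 2*sqrt(82)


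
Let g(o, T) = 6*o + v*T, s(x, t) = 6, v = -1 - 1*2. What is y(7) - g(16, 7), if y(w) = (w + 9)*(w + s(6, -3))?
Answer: 133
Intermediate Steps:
v = -3 (v = -1 - 2 = -3)
g(o, T) = -3*T + 6*o (g(o, T) = 6*o - 3*T = -3*T + 6*o)
y(w) = (6 + w)*(9 + w) (y(w) = (w + 9)*(w + 6) = (9 + w)*(6 + w) = (6 + w)*(9 + w))
y(7) - g(16, 7) = (54 + 7² + 15*7) - (-3*7 + 6*16) = (54 + 49 + 105) - (-21 + 96) = 208 - 1*75 = 208 - 75 = 133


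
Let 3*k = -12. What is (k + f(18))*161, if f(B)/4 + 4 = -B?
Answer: -14812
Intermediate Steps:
k = -4 (k = (⅓)*(-12) = -4)
f(B) = -16 - 4*B (f(B) = -16 + 4*(-B) = -16 - 4*B)
(k + f(18))*161 = (-4 + (-16 - 4*18))*161 = (-4 + (-16 - 72))*161 = (-4 - 88)*161 = -92*161 = -14812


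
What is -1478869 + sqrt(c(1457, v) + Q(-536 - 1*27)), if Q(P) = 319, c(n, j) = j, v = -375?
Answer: -1478869 + 2*I*sqrt(14) ≈ -1.4789e+6 + 7.4833*I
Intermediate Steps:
-1478869 + sqrt(c(1457, v) + Q(-536 - 1*27)) = -1478869 + sqrt(-375 + 319) = -1478869 + sqrt(-56) = -1478869 + 2*I*sqrt(14)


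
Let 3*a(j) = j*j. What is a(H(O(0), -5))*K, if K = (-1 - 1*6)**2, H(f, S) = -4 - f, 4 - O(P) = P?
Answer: 3136/3 ≈ 1045.3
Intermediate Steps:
O(P) = 4 - P
a(j) = j**2/3 (a(j) = (j*j)/3 = j**2/3)
K = 49 (K = (-1 - 6)**2 = (-7)**2 = 49)
a(H(O(0), -5))*K = ((-4 - (4 - 1*0))**2/3)*49 = ((-4 - (4 + 0))**2/3)*49 = ((-4 - 1*4)**2/3)*49 = ((-4 - 4)**2/3)*49 = ((1/3)*(-8)**2)*49 = ((1/3)*64)*49 = (64/3)*49 = 3136/3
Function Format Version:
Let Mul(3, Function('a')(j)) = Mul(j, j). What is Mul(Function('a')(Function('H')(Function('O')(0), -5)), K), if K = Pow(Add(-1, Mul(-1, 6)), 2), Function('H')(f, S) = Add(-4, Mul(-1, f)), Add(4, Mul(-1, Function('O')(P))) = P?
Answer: Rational(3136, 3) ≈ 1045.3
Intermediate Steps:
Function('O')(P) = Add(4, Mul(-1, P))
Function('a')(j) = Mul(Rational(1, 3), Pow(j, 2)) (Function('a')(j) = Mul(Rational(1, 3), Mul(j, j)) = Mul(Rational(1, 3), Pow(j, 2)))
K = 49 (K = Pow(Add(-1, -6), 2) = Pow(-7, 2) = 49)
Mul(Function('a')(Function('H')(Function('O')(0), -5)), K) = Mul(Mul(Rational(1, 3), Pow(Add(-4, Mul(-1, Add(4, Mul(-1, 0)))), 2)), 49) = Mul(Mul(Rational(1, 3), Pow(Add(-4, Mul(-1, Add(4, 0))), 2)), 49) = Mul(Mul(Rational(1, 3), Pow(Add(-4, Mul(-1, 4)), 2)), 49) = Mul(Mul(Rational(1, 3), Pow(Add(-4, -4), 2)), 49) = Mul(Mul(Rational(1, 3), Pow(-8, 2)), 49) = Mul(Mul(Rational(1, 3), 64), 49) = Mul(Rational(64, 3), 49) = Rational(3136, 3)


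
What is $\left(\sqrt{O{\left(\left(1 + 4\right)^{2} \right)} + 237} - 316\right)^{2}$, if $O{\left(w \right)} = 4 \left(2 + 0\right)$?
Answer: $100101 - 4424 \sqrt{5} \approx 90209.0$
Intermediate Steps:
$O{\left(w \right)} = 8$ ($O{\left(w \right)} = 4 \cdot 2 = 8$)
$\left(\sqrt{O{\left(\left(1 + 4\right)^{2} \right)} + 237} - 316\right)^{2} = \left(\sqrt{8 + 237} - 316\right)^{2} = \left(\sqrt{245} - 316\right)^{2} = \left(7 \sqrt{5} - 316\right)^{2} = \left(-316 + 7 \sqrt{5}\right)^{2}$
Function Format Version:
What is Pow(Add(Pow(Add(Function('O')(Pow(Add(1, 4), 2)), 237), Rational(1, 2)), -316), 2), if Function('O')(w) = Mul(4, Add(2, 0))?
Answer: Add(100101, Mul(-4424, Pow(5, Rational(1, 2)))) ≈ 90209.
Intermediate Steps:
Function('O')(w) = 8 (Function('O')(w) = Mul(4, 2) = 8)
Pow(Add(Pow(Add(Function('O')(Pow(Add(1, 4), 2)), 237), Rational(1, 2)), -316), 2) = Pow(Add(Pow(Add(8, 237), Rational(1, 2)), -316), 2) = Pow(Add(Pow(245, Rational(1, 2)), -316), 2) = Pow(Add(Mul(7, Pow(5, Rational(1, 2))), -316), 2) = Pow(Add(-316, Mul(7, Pow(5, Rational(1, 2)))), 2)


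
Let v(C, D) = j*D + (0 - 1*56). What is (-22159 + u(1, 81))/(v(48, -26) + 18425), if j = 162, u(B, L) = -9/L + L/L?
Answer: -199423/127413 ≈ -1.5652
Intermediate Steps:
u(B, L) = 1 - 9/L (u(B, L) = -9/L + 1 = 1 - 9/L)
v(C, D) = -56 + 162*D (v(C, D) = 162*D + (0 - 1*56) = 162*D + (0 - 56) = 162*D - 56 = -56 + 162*D)
(-22159 + u(1, 81))/(v(48, -26) + 18425) = (-22159 + (-9 + 81)/81)/((-56 + 162*(-26)) + 18425) = (-22159 + (1/81)*72)/((-56 - 4212) + 18425) = (-22159 + 8/9)/(-4268 + 18425) = -199423/9/14157 = -199423/9*1/14157 = -199423/127413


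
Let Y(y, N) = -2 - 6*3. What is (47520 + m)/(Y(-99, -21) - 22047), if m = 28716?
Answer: -76236/22067 ≈ -3.4548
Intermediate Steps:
Y(y, N) = -20 (Y(y, N) = -2 - 18 = -20)
(47520 + m)/(Y(-99, -21) - 22047) = (47520 + 28716)/(-20 - 22047) = 76236/(-22067) = 76236*(-1/22067) = -76236/22067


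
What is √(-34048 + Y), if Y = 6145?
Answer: I*√27903 ≈ 167.04*I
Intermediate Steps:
√(-34048 + Y) = √(-34048 + 6145) = √(-27903) = I*√27903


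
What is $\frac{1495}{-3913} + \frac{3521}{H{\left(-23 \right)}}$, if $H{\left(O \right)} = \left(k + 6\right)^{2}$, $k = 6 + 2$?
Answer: $\frac{21169}{1204} \approx 17.582$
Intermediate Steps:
$k = 8$
$H{\left(O \right)} = 196$ ($H{\left(O \right)} = \left(8 + 6\right)^{2} = 14^{2} = 196$)
$\frac{1495}{-3913} + \frac{3521}{H{\left(-23 \right)}} = \frac{1495}{-3913} + \frac{3521}{196} = 1495 \left(- \frac{1}{3913}\right) + 3521 \cdot \frac{1}{196} = - \frac{115}{301} + \frac{503}{28} = \frac{21169}{1204}$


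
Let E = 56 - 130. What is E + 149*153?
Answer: 22723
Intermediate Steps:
E = -74
E + 149*153 = -74 + 149*153 = -74 + 22797 = 22723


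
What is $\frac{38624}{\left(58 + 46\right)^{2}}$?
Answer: $\frac{1207}{338} \approx 3.571$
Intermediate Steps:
$\frac{38624}{\left(58 + 46\right)^{2}} = \frac{38624}{104^{2}} = \frac{38624}{10816} = 38624 \cdot \frac{1}{10816} = \frac{1207}{338}$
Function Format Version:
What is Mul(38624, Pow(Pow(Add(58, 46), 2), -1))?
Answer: Rational(1207, 338) ≈ 3.5710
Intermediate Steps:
Mul(38624, Pow(Pow(Add(58, 46), 2), -1)) = Mul(38624, Pow(Pow(104, 2), -1)) = Mul(38624, Pow(10816, -1)) = Mul(38624, Rational(1, 10816)) = Rational(1207, 338)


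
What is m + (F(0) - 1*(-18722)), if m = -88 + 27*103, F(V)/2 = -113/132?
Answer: 1413277/66 ≈ 21413.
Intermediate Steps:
F(V) = -113/66 (F(V) = 2*(-113/132) = -113/66)
m = 2693 (m = -88 + 2781 = 2693)
m + (F(0) - 1*(-18722)) = 2693 + (-113/66 - 1*(-18722)) = 2693 + (-113/66 + 18722) = 2693 + 1235539/66 = 1413277/66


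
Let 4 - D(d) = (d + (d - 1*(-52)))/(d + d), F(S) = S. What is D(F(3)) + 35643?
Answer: 106912/3 ≈ 35637.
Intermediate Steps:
D(d) = 4 - (52 + 2*d)/(2*d) (D(d) = 4 - (d + (d - 1*(-52)))/(d + d) = 4 - (d + (d + 52))/(2*d) = 4 - (d + (52 + d))*1/(2*d) = 4 - (52 + 2*d)*1/(2*d) = 4 - (52 + 2*d)/(2*d))
D(F(3)) + 35643 = (3 - 26/3) + 35643 = -17/3 + 35643 = 106912/3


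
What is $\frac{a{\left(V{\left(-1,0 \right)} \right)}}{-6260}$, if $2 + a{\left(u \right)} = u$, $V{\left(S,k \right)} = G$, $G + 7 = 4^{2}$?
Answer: $- \frac{7}{6260} \approx -0.0011182$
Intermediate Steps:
$G = 9$ ($G = -7 + 4^{2} = -7 + 16 = 9$)
$V{\left(S,k \right)} = 9$
$a{\left(u \right)} = -2 + u$
$\frac{a{\left(V{\left(-1,0 \right)} \right)}}{-6260} = \frac{-2 + 9}{-6260} = 7 \left(- \frac{1}{6260}\right) = - \frac{7}{6260}$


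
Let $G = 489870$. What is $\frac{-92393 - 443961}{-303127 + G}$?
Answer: $- \frac{536354}{186743} \approx -2.8722$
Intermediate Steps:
$\frac{-92393 - 443961}{-303127 + G} = \frac{-92393 - 443961}{-303127 + 489870} = - \frac{536354}{186743}$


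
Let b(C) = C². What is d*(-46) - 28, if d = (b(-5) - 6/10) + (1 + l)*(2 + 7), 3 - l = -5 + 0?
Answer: -24382/5 ≈ -4876.4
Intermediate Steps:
l = 8 (l = 3 - (-5 + 0) = 3 - 1*(-5) = 3 + 5 = 8)
d = 527/5 (d = ((-5)² - 6/10) + (1 + 8)*(2 + 7) = (25 - 6*⅒) + 9*9 = (25 - ⅗) + 81 = 122/5 + 81 = 527/5 ≈ 105.40)
d*(-46) - 28 = (527/5)*(-46) - 28 = -24242/5 - 28 = -24382/5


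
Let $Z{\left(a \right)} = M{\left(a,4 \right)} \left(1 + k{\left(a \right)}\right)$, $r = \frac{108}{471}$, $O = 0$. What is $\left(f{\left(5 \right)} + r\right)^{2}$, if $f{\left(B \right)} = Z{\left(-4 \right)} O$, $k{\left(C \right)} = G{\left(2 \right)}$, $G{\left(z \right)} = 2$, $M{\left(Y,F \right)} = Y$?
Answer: $\frac{1296}{24649} \approx 0.052578$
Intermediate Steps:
$k{\left(C \right)} = 2$
$r = \frac{36}{157}$ ($r = 108 \cdot \frac{1}{471} = \frac{36}{157} \approx 0.2293$)
$Z{\left(a \right)} = 3 a$ ($Z{\left(a \right)} = a \left(1 + 2\right) = a 3 = 3 a$)
$f{\left(B \right)} = 0$ ($f{\left(B \right)} = 3 \left(-4\right) 0 = \left(-12\right) 0 = 0$)
$\left(f{\left(5 \right)} + r\right)^{2} = \left(0 + \frac{36}{157}\right)^{2} = \left(\frac{36}{157}\right)^{2} = \frac{1296}{24649}$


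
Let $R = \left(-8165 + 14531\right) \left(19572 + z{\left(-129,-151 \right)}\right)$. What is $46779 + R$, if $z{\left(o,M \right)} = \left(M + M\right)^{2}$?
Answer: $705246795$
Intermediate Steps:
$z{\left(o,M \right)} = 4 M^{2}$ ($z{\left(o,M \right)} = \left(2 M\right)^{2} = 4 M^{2}$)
$R = 705200016$ ($R = \left(-8165 + 14531\right) \left(19572 + 4 \left(-151\right)^{2}\right) = 6366 \left(19572 + 4 \cdot 22801\right) = 6366 \left(19572 + 91204\right) = 6366 \cdot 110776 = 705200016$)
$46779 + R = 46779 + 705200016 = 705246795$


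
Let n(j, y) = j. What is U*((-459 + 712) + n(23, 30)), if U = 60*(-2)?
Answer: -33120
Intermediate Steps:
U = -120
U*((-459 + 712) + n(23, 30)) = -120*((-459 + 712) + 23) = -120*(253 + 23) = -120*276 = -33120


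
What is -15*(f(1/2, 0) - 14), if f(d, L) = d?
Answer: 405/2 ≈ 202.50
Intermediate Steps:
-15*(f(1/2, 0) - 14) = -15*(1/2 - 14) = -15*(½ - 14) = -15*(-27/2) = 405/2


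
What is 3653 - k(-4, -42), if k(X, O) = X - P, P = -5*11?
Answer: 3602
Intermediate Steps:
P = -55
k(X, O) = 55 + X (k(X, O) = X - 1*(-55) = X + 55 = 55 + X)
3653 - k(-4, -42) = 3653 - (55 - 4) = 3653 - 1*51 = 3653 - 51 = 3602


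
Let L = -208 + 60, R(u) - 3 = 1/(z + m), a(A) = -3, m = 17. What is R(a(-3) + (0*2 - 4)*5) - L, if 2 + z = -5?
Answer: 1511/10 ≈ 151.10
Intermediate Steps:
z = -7 (z = -2 - 5 = -7)
R(u) = 31/10 (R(u) = 3 + 1/(-7 + 17) = 3 + 1/10 = 3 + ⅒ = 31/10)
L = -148
R(a(-3) + (0*2 - 4)*5) - L = 31/10 - 1*(-148) = 31/10 + 148 = 1511/10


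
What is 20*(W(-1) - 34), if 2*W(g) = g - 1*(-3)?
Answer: -660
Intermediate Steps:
W(g) = 3/2 + g/2 (W(g) = (g - 1*(-3))/2 = (g + 3)/2 = (3 + g)/2 = 3/2 + g/2)
20*(W(-1) - 34) = 20*((3/2 + (½)*(-1)) - 34) = 20*((3/2 - ½) - 34) = 20*(1 - 34) = 20*(-33) = -660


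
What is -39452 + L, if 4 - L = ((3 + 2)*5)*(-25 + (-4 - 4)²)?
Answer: -40423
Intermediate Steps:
L = -971 (L = 4 - (3 + 2)*5*(-25 + (-4 - 4)²) = 4 - 5*5*(-25 + (-8)²) = 4 - 25*(-25 + 64) = 4 - 25*39 = 4 - 1*975 = 4 - 975 = -971)
-39452 + L = -39452 - 971 = -40423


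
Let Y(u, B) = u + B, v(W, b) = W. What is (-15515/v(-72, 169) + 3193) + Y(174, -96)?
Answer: 251027/72 ≈ 3486.5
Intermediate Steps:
Y(u, B) = B + u
(-15515/v(-72, 169) + 3193) + Y(174, -96) = (-15515/(-72) + 3193) + (-96 + 174) = (-15515*(-1/72) + 3193) + 78 = (15515/72 + 3193) + 78 = 245411/72 + 78 = 251027/72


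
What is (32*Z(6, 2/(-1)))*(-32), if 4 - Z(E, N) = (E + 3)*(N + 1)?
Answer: -13312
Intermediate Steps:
Z(E, N) = 4 - (1 + N)*(3 + E) (Z(E, N) = 4 - (E + 3)*(N + 1) = 4 - (3 + E)*(1 + N) = 4 - (1 + N)*(3 + E))
(32*Z(6, 2/(-1)))*(-32) = (32*(1 - 1*6 - 6/(-1) - 1*6*2/(-1)))*(-32) = (32*(1 - 6 - 6*(-1) - 1*6*2*(-1)))*(-32) = (32*(1 - 6 - 3*(-2) - 1*6*(-2)))*(-32) = (32*(1 - 6 + 6 + 12))*(-32) = (32*13)*(-32) = 416*(-32) = -13312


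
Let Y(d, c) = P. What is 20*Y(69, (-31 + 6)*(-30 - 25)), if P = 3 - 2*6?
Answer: -180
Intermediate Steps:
P = -9 (P = 3 - 12 = -9)
Y(d, c) = -9
20*Y(69, (-31 + 6)*(-30 - 25)) = 20*(-9) = -180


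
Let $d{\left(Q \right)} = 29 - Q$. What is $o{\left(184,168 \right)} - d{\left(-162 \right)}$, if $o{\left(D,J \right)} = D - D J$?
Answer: $-30919$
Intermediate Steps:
$o{\left(D,J \right)} = D - D J$
$o{\left(184,168 \right)} - d{\left(-162 \right)} = 184 \left(1 - 168\right) - \left(29 - -162\right) = 184 \left(1 - 168\right) - \left(29 + 162\right) = 184 \left(-167\right) - 191 = -30728 - 191 = -30919$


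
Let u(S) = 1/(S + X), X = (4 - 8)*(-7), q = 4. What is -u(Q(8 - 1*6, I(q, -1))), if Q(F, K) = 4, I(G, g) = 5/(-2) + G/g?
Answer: -1/32 ≈ -0.031250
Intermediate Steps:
I(G, g) = -5/2 + G/g (I(G, g) = 5*(-½) + G/g = -5/2 + G/g)
X = 28 (X = -4*(-7) = 28)
u(S) = 1/(28 + S) (u(S) = 1/(S + 28) = 1/(28 + S))
-u(Q(8 - 1*6, I(q, -1))) = -1/(28 + 4) = -1/32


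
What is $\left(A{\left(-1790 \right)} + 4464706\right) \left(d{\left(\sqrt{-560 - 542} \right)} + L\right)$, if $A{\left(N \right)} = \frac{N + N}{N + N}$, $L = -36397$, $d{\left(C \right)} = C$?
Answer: $-162501940679 + 4464707 i \sqrt{1102} \approx -1.625 \cdot 10^{11} + 1.4821 \cdot 10^{8} i$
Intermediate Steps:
$A{\left(N \right)} = 1$ ($A{\left(N \right)} = \frac{2 N}{2 N} = 2 N \frac{1}{2 N} = 1$)
$\left(A{\left(-1790 \right)} + 4464706\right) \left(d{\left(\sqrt{-560 - 542} \right)} + L\right) = \left(1 + 4464706\right) \left(\sqrt{-560 - 542} - 36397\right) = 4464707 \left(\sqrt{-1102} - 36397\right) = 4464707 \left(i \sqrt{1102} - 36397\right) = 4464707 \left(-36397 + i \sqrt{1102}\right) = -162501940679 + 4464707 i \sqrt{1102}$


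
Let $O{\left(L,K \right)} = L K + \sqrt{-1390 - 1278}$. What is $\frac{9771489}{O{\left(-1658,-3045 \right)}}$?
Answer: $\frac{850559260005}{439456257496} - \frac{9771489 i \sqrt{667}}{12744231467384} \approx 1.9355 - 1.9802 \cdot 10^{-5} i$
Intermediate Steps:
$O{\left(L,K \right)} = K L + 2 i \sqrt{667}$ ($O{\left(L,K \right)} = K L + \sqrt{-2668} = K L + 2 i \sqrt{667}$)
$\frac{9771489}{O{\left(-1658,-3045 \right)}} = \frac{9771489}{\left(-3045\right) \left(-1658\right) + 2 i \sqrt{667}} = \frac{9771489}{5048610 + 2 i \sqrt{667}}$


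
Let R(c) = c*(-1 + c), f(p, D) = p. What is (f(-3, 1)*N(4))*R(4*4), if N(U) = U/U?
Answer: -720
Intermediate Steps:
N(U) = 1
(f(-3, 1)*N(4))*R(4*4) = (-3*1)*((4*4)*(-1 + 4*4)) = -48*(-1 + 16) = -48*15 = -3*240 = -720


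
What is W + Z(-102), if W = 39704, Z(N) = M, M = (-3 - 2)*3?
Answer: 39689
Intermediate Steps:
M = -15 (M = -5*3 = -15)
Z(N) = -15
W + Z(-102) = 39704 - 15 = 39689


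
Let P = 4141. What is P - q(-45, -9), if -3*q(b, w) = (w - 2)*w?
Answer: 4174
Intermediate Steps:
q(b, w) = -w*(-2 + w)/3 (q(b, w) = -(w - 2)*w/3 = -(-2 + w)*w/3 = -w*(-2 + w)/3)
P - q(-45, -9) = 4141 - (-9)*(2 - 1*(-9))/3 = 4141 - (-9)*(2 + 9)/3 = 4141 - (-9)*11/3 = 4141 - 1*(-33) = 4141 + 33 = 4174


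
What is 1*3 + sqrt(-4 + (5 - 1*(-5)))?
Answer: 3 + sqrt(6) ≈ 5.4495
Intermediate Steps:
1*3 + sqrt(-4 + (5 - 1*(-5))) = 3 + sqrt(-4 + (5 + 5)) = 3 + sqrt(-4 + 10) = 3 + sqrt(6)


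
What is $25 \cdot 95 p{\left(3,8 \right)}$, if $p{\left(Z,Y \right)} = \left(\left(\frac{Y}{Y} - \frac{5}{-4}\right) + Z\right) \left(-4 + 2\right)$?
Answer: $- \frac{49875}{2} \approx -24938.0$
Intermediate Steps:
$p{\left(Z,Y \right)} = - \frac{9}{2} - 2 Z$ ($p{\left(Z,Y \right)} = \left(\left(1 - - \frac{5}{4}\right) + Z\right) \left(-2\right) = \left(\left(1 + \frac{5}{4}\right) + Z\right) \left(-2\right) = \left(\frac{9}{4} + Z\right) \left(-2\right) = - \frac{9}{2} - 2 Z$)
$25 \cdot 95 p{\left(3,8 \right)} = 25 \cdot 95 \left(- \frac{9}{2} - 6\right) = 2375 \left(- \frac{9}{2} - 6\right) = 2375 \left(- \frac{21}{2}\right) = - \frac{49875}{2}$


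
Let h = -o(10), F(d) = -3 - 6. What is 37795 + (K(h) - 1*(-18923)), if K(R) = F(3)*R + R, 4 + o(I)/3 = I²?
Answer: 59022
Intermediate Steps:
F(d) = -9
o(I) = -12 + 3*I²
h = -288 (h = -(-12 + 3*10²) = -(-12 + 3*100) = -(-12 + 300) = -1*288 = -288)
K(R) = -8*R (K(R) = -9*R + R = -8*R)
37795 + (K(h) - 1*(-18923)) = 37795 + (-8*(-288) - 1*(-18923)) = 37795 + (2304 + 18923) = 37795 + 21227 = 59022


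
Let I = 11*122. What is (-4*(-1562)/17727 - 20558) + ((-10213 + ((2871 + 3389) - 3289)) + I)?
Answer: -469014718/17727 ≈ -26458.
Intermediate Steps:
I = 1342
(-4*(-1562)/17727 - 20558) + ((-10213 + ((2871 + 3389) - 3289)) + I) = (-4*(-1562)/17727 - 20558) + ((-10213 + ((2871 + 3389) - 3289)) + 1342) = (6248*(1/17727) - 20558) + ((-10213 + (6260 - 3289)) + 1342) = (6248/17727 - 20558) + ((-10213 + 2971) + 1342) = -364425418/17727 + (-7242 + 1342) = -364425418/17727 - 5900 = -469014718/17727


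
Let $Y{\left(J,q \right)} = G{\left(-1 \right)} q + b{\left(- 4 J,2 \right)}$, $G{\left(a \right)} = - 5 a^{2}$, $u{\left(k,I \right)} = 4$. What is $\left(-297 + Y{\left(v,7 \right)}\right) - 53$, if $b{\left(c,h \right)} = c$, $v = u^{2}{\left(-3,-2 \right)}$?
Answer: $-449$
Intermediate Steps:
$v = 16$ ($v = 4^{2} = 16$)
$Y{\left(J,q \right)} = - 5 q - 4 J$ ($Y{\left(J,q \right)} = - 5 \left(-1\right)^{2} q - 4 J = \left(-5\right) 1 q - 4 J = - 5 q - 4 J$)
$\left(-297 + Y{\left(v,7 \right)}\right) - 53 = \left(-297 - 99\right) - 53 = -396 - 53 = -449$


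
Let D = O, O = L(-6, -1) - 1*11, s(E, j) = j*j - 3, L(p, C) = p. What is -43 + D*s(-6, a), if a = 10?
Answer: -1692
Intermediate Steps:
s(E, j) = -3 + j² (s(E, j) = j² - 3 = -3 + j²)
O = -17 (O = -6 - 1*11 = -6 - 11 = -17)
D = -17
-43 + D*s(-6, a) = -43 - 17*(-3 + 10²) = -43 - 17*(-3 + 100) = -43 - 17*97 = -43 - 1649 = -1692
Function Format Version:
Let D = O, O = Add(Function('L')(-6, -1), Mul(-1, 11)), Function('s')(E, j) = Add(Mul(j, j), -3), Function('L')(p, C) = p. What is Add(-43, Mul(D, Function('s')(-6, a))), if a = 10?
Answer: -1692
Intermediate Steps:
Function('s')(E, j) = Add(-3, Pow(j, 2)) (Function('s')(E, j) = Add(Pow(j, 2), -3) = Add(-3, Pow(j, 2)))
O = -17 (O = Add(-6, Mul(-1, 11)) = Add(-6, -11) = -17)
D = -17
Add(-43, Mul(D, Function('s')(-6, a))) = Add(-43, Mul(-17, Add(-3, Pow(10, 2)))) = Add(-43, Mul(-17, Add(-3, 100))) = Add(-43, Mul(-17, 97)) = Add(-43, -1649) = -1692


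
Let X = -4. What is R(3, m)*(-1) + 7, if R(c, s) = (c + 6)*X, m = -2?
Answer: 43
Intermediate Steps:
R(c, s) = -24 - 4*c (R(c, s) = (c + 6)*(-4) = (6 + c)*(-4) = -24 - 4*c)
R(3, m)*(-1) + 7 = (-24 - 4*3)*(-1) + 7 = (-24 - 12)*(-1) + 7 = -36*(-1) + 7 = 36 + 7 = 43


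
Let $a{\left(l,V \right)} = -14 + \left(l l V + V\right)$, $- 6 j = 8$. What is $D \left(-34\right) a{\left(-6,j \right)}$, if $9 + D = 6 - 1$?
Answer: $- \frac{25840}{3} \approx -8613.3$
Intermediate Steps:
$j = - \frac{4}{3}$ ($j = \left(- \frac{1}{6}\right) 8 = - \frac{4}{3} \approx -1.3333$)
$a{\left(l,V \right)} = -14 + V + V l^{2}$ ($a{\left(l,V \right)} = -14 + \left(l^{2} V + V\right) = -14 + \left(V l^{2} + V\right) = -14 + \left(V + V l^{2}\right) = -14 + V + V l^{2}$)
$D = -4$ ($D = -9 + \left(6 - 1\right) = -9 + 5 = -4$)
$D \left(-34\right) a{\left(-6,j \right)} = \left(-4\right) \left(-34\right) \left(-14 - \frac{4}{3} - \frac{4 \left(-6\right)^{2}}{3}\right) = 136 \left(-14 - \frac{4}{3} - 48\right) = 136 \left(- \frac{190}{3}\right) = - \frac{25840}{3}$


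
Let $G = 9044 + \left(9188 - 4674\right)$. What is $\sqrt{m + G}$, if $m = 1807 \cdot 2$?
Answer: $18 \sqrt{53} \approx 131.04$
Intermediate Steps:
$m = 3614$
$G = 13558$ ($G = 9044 + \left(9188 - 4674\right) = 9044 + 4514 = 13558$)
$\sqrt{m + G} = \sqrt{3614 + 13558} = \sqrt{17172} = 18 \sqrt{53}$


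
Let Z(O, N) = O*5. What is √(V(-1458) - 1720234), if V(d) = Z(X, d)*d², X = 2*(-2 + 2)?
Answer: I*√1720234 ≈ 1311.6*I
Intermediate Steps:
X = 0 (X = 2*0 = 0)
Z(O, N) = 5*O
V(d) = 0 (V(d) = (5*0)*d² = 0*d² = 0)
√(V(-1458) - 1720234) = √(0 - 1720234) = √(-1720234) = I*√1720234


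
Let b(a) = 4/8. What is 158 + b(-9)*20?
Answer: 168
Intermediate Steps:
b(a) = 1/2 (b(a) = 4*(1/8) = 1/2)
158 + b(-9)*20 = 158 + (1/2)*20 = 158 + 10 = 168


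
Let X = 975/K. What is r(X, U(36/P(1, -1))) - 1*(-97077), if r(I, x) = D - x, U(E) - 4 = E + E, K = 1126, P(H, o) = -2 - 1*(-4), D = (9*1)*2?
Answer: 97055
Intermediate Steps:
D = 18 (D = 9*2 = 18)
P(H, o) = 2 (P(H, o) = -2 + 4 = 2)
X = 975/1126 ≈ 0.86590
U(E) = 4 + 2*E (U(E) = 4 + (E + E) = 4 + 2*E)
r(I, x) = 18 - x
r(X, U(36/P(1, -1))) - 1*(-97077) = (18 - (4 + 2*(36/2))) - 1*(-97077) = (18 - (4 + 2*(36*(1/2)))) + 97077 = (18 - (4 + 2*18)) + 97077 = (18 - (4 + 36)) + 97077 = (18 - 1*40) + 97077 = (18 - 40) + 97077 = -22 + 97077 = 97055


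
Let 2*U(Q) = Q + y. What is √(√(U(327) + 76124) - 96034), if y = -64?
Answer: √(-384136 + 2*√305022)/2 ≈ 309.45*I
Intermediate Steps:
U(Q) = -32 + Q/2 (U(Q) = (Q - 64)/2 = (-64 + Q)/2 = -32 + Q/2)
√(√(U(327) + 76124) - 96034) = √(√((-32 + (½)*327) + 76124) - 96034) = √(√((-32 + 327/2) + 76124) - 96034) = √(√(263/2 + 76124) - 96034) = √(√(152511/2) - 96034) = √(√305022/2 - 96034) = √(-96034 + √305022/2)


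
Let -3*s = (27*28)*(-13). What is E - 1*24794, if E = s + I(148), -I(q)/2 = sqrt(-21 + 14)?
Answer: -21518 - 2*I*sqrt(7) ≈ -21518.0 - 5.2915*I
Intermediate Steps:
s = 3276 (s = -27*28*(-13)/3 = -252*(-13) = -1/3*(-9828) = 3276)
I(q) = -2*I*sqrt(7) (I(q) = -2*sqrt(-21 + 14) = -2*I*sqrt(7))
E = 3276 - 2*I*sqrt(7) ≈ 3276.0 - 5.2915*I
E - 1*24794 = (3276 - 2*I*sqrt(7)) - 1*24794 = (3276 - 2*I*sqrt(7)) - 24794 = -21518 - 2*I*sqrt(7)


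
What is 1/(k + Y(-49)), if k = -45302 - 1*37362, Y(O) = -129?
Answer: -1/82793 ≈ -1.2078e-5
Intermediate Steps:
k = -82664 (k = -45302 - 37362 = -82664)
1/(k + Y(-49)) = 1/(-82664 - 129) = 1/(-82793) = -1/82793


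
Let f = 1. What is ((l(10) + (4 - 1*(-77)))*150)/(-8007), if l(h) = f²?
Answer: -4100/2669 ≈ -1.5362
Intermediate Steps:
l(h) = 1 (l(h) = 1² = 1)
((l(10) + (4 - 1*(-77)))*150)/(-8007) = ((1 + (4 - 1*(-77)))*150)/(-8007) = ((1 + (4 + 77))*150)*(-1/8007) = ((1 + 81)*150)*(-1/8007) = (82*150)*(-1/8007) = 12300*(-1/8007) = -4100/2669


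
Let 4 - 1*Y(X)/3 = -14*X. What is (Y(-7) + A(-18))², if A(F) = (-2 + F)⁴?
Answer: 25509839524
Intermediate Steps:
Y(X) = 12 + 42*X (Y(X) = 12 - (-42)*X = 12 + 42*X)
(Y(-7) + A(-18))² = ((12 + 42*(-7)) + (-2 - 18)⁴)² = ((12 - 294) + (-20)⁴)² = (-282 + 160000)² = 159718² = 25509839524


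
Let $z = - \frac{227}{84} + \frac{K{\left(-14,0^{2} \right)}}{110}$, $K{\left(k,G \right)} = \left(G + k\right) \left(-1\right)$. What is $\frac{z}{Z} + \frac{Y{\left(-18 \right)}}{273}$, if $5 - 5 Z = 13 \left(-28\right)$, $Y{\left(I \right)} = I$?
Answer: $- \frac{446909}{4432428} \approx -0.10083$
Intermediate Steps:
$Z = \frac{369}{5}$ ($Z = 1 - \frac{13 \left(-28\right)}{5} = 1 - - \frac{364}{5} = 1 + \frac{364}{5} = \frac{369}{5} \approx 73.8$)
$K{\left(k,G \right)} = - G - k$
$z = - \frac{11897}{4620}$ ($z = - \frac{227}{84} + \frac{- 0^{2} - -14}{110} = \left(-227\right) \frac{1}{84} + \left(\left(-1\right) 0 + 14\right) \frac{1}{110} = - \frac{227}{84} + \left(0 + 14\right) \frac{1}{110} = - \frac{227}{84} + 14 \cdot \frac{1}{110} = - \frac{227}{84} + \frac{7}{55} = - \frac{11897}{4620} \approx -2.5751$)
$\frac{z}{Z} + \frac{Y{\left(-18 \right)}}{273} = - \frac{11897}{4620 \cdot \frac{369}{5}} - \frac{18}{273} = \left(- \frac{11897}{4620}\right) \frac{5}{369} - \frac{6}{91} = - \frac{11897}{340956} - \frac{6}{91} = - \frac{446909}{4432428}$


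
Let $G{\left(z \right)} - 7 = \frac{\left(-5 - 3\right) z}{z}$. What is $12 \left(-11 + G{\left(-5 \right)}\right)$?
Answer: $-144$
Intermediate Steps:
$G{\left(z \right)} = -1$ ($G{\left(z \right)} = 7 + \frac{\left(-5 - 3\right) z}{z} = 7 + \frac{\left(-8\right) z}{z} = 7 - 8 = -1$)
$12 \left(-11 + G{\left(-5 \right)}\right) = 12 \left(-11 - 1\right) = 12 \left(-12\right) = -144$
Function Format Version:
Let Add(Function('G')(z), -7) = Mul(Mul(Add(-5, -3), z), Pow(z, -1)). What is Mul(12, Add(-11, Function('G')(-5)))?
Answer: -144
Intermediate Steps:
Function('G')(z) = -1 (Function('G')(z) = Add(7, Mul(Mul(Add(-5, -3), z), Pow(z, -1))) = Add(7, Mul(Mul(-8, z), Pow(z, -1))) = Add(7, -8) = -1)
Mul(12, Add(-11, Function('G')(-5))) = Mul(12, Add(-11, -1)) = Mul(12, -12) = -144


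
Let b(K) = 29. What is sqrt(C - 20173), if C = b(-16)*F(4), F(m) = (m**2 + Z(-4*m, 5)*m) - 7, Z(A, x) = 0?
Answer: 2*I*sqrt(4978) ≈ 141.11*I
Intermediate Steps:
F(m) = -7 + m**2 (F(m) = (m**2 + 0*m) - 7 = (m**2 + 0) - 7 = m**2 - 7 = -7 + m**2)
C = 261 (C = 29*(-7 + 4**2) = 29*(-7 + 16) = 29*9 = 261)
sqrt(C - 20173) = sqrt(261 - 20173) = sqrt(-19912) = 2*I*sqrt(4978)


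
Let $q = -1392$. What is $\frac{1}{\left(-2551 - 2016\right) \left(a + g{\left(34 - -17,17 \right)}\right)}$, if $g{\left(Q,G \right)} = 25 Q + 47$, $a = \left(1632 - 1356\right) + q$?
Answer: $- \frac{1}{940802} \approx -1.0629 \cdot 10^{-6}$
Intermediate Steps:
$a = -1116$ ($a = \left(1632 - 1356\right) - 1392 = 276 - 1392 = -1116$)
$g{\left(Q,G \right)} = 47 + 25 Q$
$\frac{1}{\left(-2551 - 2016\right) \left(a + g{\left(34 - -17,17 \right)}\right)} = \frac{1}{\left(-2551 - 2016\right) \left(-1116 + \left(47 + 25 \left(34 - -17\right)\right)\right)} = \frac{1}{\left(-4567\right) \left(-1116 + \left(47 + 25 \left(34 + 17\right)\right)\right)} = \frac{1}{\left(-4567\right) \left(-1116 + \left(47 + 25 \cdot 51\right)\right)} = \frac{1}{\left(-4567\right) \left(-1116 + \left(47 + 1275\right)\right)} = \frac{1}{\left(-4567\right) \left(-1116 + 1322\right)} = \frac{1}{\left(-4567\right) 206} = \frac{1}{-940802} = - \frac{1}{940802}$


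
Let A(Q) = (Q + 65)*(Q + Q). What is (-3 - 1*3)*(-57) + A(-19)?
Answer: -1406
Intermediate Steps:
A(Q) = 2*Q*(65 + Q) (A(Q) = (65 + Q)*(2*Q) = 2*Q*(65 + Q))
(-3 - 1*3)*(-57) + A(-19) = (-3 - 1*3)*(-57) + 2*(-19)*(65 - 19) = (-3 - 3)*(-57) + 2*(-19)*46 = -6*(-57) - 1748 = 342 - 1748 = -1406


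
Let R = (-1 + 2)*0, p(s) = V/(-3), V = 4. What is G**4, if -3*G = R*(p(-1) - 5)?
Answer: 0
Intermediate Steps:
p(s) = -4/3 (p(s) = 4/(-3) = 4*(-1/3) = -4/3)
R = 0 (R = 1*0 = 0)
G = 0 (G = -0*(-4/3 - 5) = -0*(-19)/3 = -1/3*0 = 0)
G**4 = 0**4 = 0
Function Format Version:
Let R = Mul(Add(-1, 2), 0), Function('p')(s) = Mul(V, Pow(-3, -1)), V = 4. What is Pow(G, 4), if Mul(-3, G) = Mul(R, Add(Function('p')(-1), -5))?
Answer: 0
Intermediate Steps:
Function('p')(s) = Rational(-4, 3) (Function('p')(s) = Mul(4, Pow(-3, -1)) = Mul(4, Rational(-1, 3)) = Rational(-4, 3))
R = 0 (R = Mul(1, 0) = 0)
G = 0 (G = Mul(Rational(-1, 3), Mul(0, Add(Rational(-4, 3), -5))) = Mul(Rational(-1, 3), Mul(0, Rational(-19, 3))) = Mul(Rational(-1, 3), 0) = 0)
Pow(G, 4) = Pow(0, 4) = 0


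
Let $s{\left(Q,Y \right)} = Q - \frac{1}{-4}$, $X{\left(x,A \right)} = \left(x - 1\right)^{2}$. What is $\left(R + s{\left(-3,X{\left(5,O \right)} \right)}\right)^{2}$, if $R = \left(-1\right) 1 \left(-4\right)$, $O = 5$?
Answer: $\frac{25}{16} \approx 1.5625$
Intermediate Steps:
$X{\left(x,A \right)} = \left(-1 + x\right)^{2}$
$R = 4$ ($R = \left(-1\right) \left(-4\right) = 4$)
$s{\left(Q,Y \right)} = \frac{1}{4} + Q$ ($s{\left(Q,Y \right)} = Q - - \frac{1}{4} = Q + \frac{1}{4} = \frac{1}{4} + Q$)
$\left(R + s{\left(-3,X{\left(5,O \right)} \right)}\right)^{2} = \left(4 + \left(\frac{1}{4} - 3\right)\right)^{2} = \left(4 - \frac{11}{4}\right)^{2} = \left(\frac{5}{4}\right)^{2} = \frac{25}{16}$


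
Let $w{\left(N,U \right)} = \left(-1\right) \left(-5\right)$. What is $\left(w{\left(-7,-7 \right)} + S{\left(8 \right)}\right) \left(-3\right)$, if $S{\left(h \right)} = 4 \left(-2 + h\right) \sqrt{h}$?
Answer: $-15 - 144 \sqrt{2} \approx -218.65$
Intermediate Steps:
$w{\left(N,U \right)} = 5$
$S{\left(h \right)} = \sqrt{h} \left(-8 + 4 h\right)$ ($S{\left(h \right)} = \left(-8 + 4 h\right) \sqrt{h} = \sqrt{h} \left(-8 + 4 h\right)$)
$\left(w{\left(-7,-7 \right)} + S{\left(8 \right)}\right) \left(-3\right) = \left(5 + 4 \sqrt{8} \left(-2 + 8\right)\right) \left(-3\right) = \left(5 + 4 \cdot 2 \sqrt{2} \cdot 6\right) \left(-3\right) = \left(5 + 48 \sqrt{2}\right) \left(-3\right) = -15 - 144 \sqrt{2}$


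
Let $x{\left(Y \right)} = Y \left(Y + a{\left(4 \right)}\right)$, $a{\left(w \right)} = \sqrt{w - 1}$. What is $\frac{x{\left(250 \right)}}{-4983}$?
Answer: $- \frac{62500}{4983} - \frac{250 \sqrt{3}}{4983} \approx -12.63$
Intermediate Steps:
$a{\left(w \right)} = \sqrt{-1 + w}$
$x{\left(Y \right)} = Y \left(Y + \sqrt{3}\right)$ ($x{\left(Y \right)} = Y \left(Y + \sqrt{-1 + 4}\right) = Y \left(Y + \sqrt{3}\right)$)
$\frac{x{\left(250 \right)}}{-4983} = \frac{250 \left(250 + \sqrt{3}\right)}{-4983} = \left(62500 + 250 \sqrt{3}\right) \left(- \frac{1}{4983}\right) = - \frac{62500}{4983} - \frac{250 \sqrt{3}}{4983}$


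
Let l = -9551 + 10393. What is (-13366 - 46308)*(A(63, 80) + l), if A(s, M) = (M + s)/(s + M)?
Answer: -50305182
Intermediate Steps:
A(s, M) = 1 (A(s, M) = (M + s)/(M + s) = 1)
l = 842
(-13366 - 46308)*(A(63, 80) + l) = (-13366 - 46308)*(1 + 842) = -59674*843 = -50305182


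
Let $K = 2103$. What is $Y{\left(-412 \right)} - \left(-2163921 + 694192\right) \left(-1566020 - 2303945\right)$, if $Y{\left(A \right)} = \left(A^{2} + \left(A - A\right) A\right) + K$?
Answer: $-5687799617638$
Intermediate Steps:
$Y{\left(A \right)} = 2103 + A^{2}$ ($Y{\left(A \right)} = \left(A^{2} + \left(A - A\right) A\right) + 2103 = \left(A^{2} + 0 A\right) + 2103 = \left(A^{2} + 0\right) + 2103 = A^{2} + 2103 = 2103 + A^{2}$)
$Y{\left(-412 \right)} - \left(-2163921 + 694192\right) \left(-1566020 - 2303945\right) = \left(2103 + \left(-412\right)^{2}\right) - \left(-2163921 + 694192\right) \left(-1566020 - 2303945\right) = \left(2103 + 169744\right) - \left(-1469729\right) \left(-3869965\right) = 171847 - 5687799789485 = -5687799617638$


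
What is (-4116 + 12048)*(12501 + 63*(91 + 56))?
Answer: 172616184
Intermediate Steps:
(-4116 + 12048)*(12501 + 63*(91 + 56)) = 7932*(12501 + 63*147) = 7932*(12501 + 9261) = 7932*21762 = 172616184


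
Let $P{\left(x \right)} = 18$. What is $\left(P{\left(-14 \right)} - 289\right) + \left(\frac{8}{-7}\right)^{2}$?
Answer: $- \frac{13215}{49} \approx -269.69$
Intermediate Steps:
$\left(P{\left(-14 \right)} - 289\right) + \left(\frac{8}{-7}\right)^{2} = \left(18 - 289\right) + \left(\frac{8}{-7}\right)^{2} = -271 + \left(8 \left(- \frac{1}{7}\right)\right)^{2} = -271 + \left(- \frac{8}{7}\right)^{2} = -271 + \frac{64}{49} = - \frac{13215}{49}$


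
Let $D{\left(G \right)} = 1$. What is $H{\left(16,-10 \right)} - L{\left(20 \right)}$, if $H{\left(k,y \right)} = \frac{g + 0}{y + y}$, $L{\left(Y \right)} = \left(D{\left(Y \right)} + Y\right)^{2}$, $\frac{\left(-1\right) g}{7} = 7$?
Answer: $- \frac{8771}{20} \approx -438.55$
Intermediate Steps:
$g = -49$ ($g = \left(-7\right) 7 = -49$)
$L{\left(Y \right)} = \left(1 + Y\right)^{2}$
$H{\left(k,y \right)} = - \frac{49}{2 y}$ ($H{\left(k,y \right)} = \frac{-49 + 0}{y + y} = - \frac{49}{2 y}$)
$H{\left(16,-10 \right)} - L{\left(20 \right)} = - \frac{49}{2 \left(-10\right)} - \left(1 + 20\right)^{2} = \left(- \frac{49}{2}\right) \left(- \frac{1}{10}\right) - 21^{2} = \frac{49}{20} - 441 = - \frac{8771}{20}$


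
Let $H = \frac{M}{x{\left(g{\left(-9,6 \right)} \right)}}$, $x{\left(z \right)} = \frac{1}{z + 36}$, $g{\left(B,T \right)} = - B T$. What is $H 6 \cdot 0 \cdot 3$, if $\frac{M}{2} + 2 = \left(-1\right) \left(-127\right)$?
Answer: $0$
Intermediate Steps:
$M = 250$ ($M = -4 + 2 \left(\left(-1\right) \left(-127\right)\right) = -4 + 2 \cdot 127 = -4 + 254 = 250$)
$g{\left(B,T \right)} = - B T$
$x{\left(z \right)} = \frac{1}{36 + z}$
$H = 22500$ ($H = \frac{250}{\frac{1}{36 - \left(-9\right) 6}} = \frac{250}{\frac{1}{36 + 54}} = \frac{250}{\frac{1}{90}} = 250 \frac{1}{\frac{1}{90}} = 250 \cdot 90 = 22500$)
$H 6 \cdot 0 \cdot 3 = 22500 \cdot 6 \cdot 0 \cdot 3 = 22500 \cdot 0 \cdot 3 = 22500 \cdot 0 = 0$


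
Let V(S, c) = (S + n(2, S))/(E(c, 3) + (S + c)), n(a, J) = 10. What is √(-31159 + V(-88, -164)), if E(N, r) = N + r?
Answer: I*√5314727257/413 ≈ 176.52*I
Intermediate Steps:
V(S, c) = (10 + S)/(3 + S + 2*c) (V(S, c) = (S + 10)/((c + 3) + (S + c)) = (10 + S)/((3 + c) + (S + c)) = (10 + S)/(3 + S + 2*c))
√(-31159 + V(-88, -164)) = √(-31159 + (10 - 88)/(3 - 88 + 2*(-164))) = √(-31159 - 78/(3 - 88 - 328)) = √(-31159 - 78/(-413)) = √(-31159 - 1/413*(-78)) = √(-31159 + 78/413) = √(-12868589/413) = I*√5314727257/413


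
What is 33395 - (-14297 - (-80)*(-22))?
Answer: 49452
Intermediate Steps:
33395 - (-14297 - (-80)*(-22)) = 33395 - (-14297 - 1*1760) = 33395 - (-14297 - 1760) = 33395 - 1*(-16057) = 33395 + 16057 = 49452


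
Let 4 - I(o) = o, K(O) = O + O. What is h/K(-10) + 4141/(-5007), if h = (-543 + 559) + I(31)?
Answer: -27743/100140 ≈ -0.27704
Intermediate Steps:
K(O) = 2*O
I(o) = 4 - o
h = -11 (h = (-543 + 559) + (4 - 1*31) = 16 + (4 - 31) = 16 - 27 = -11)
h/K(-10) + 4141/(-5007) = -11/(2*(-10)) + 4141/(-5007) = -11/(-20) + 4141*(-1/5007) = -11*(-1/20) - 4141/5007 = 11/20 - 4141/5007 = -27743/100140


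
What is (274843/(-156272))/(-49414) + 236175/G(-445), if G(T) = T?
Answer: -364749807897853/687260190112 ≈ -530.73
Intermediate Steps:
(274843/(-156272))/(-49414) + 236175/G(-445) = (274843/(-156272))/(-49414) + 236175/(-445) = (274843*(-1/156272))*(-1/49414) + 236175*(-1/445) = -274843/156272*(-1/49414) - 47235/89 = 274843/7722024608 - 47235/89 = -364749807897853/687260190112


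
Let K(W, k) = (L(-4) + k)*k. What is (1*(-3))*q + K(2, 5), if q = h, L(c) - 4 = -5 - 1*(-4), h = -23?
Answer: 109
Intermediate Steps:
L(c) = 3 (L(c) = 4 + (-5 - 1*(-4)) = 4 + (-5 + 4) = 4 - 1 = 3)
q = -23
K(W, k) = k*(3 + k) (K(W, k) = (3 + k)*k = k*(3 + k))
(1*(-3))*q + K(2, 5) = (1*(-3))*(-23) + 5*(3 + 5) = -3*(-23) + 5*8 = 69 + 40 = 109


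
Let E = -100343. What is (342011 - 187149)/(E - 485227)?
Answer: -77431/292785 ≈ -0.26446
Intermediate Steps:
(342011 - 187149)/(E - 485227) = (342011 - 187149)/(-100343 - 485227) = 154862/(-585570) = 154862*(-1/585570) = -77431/292785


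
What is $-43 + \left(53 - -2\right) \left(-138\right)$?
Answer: $-7633$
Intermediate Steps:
$-43 + \left(53 - -2\right) \left(-138\right) = -43 + \left(53 + 2\right) \left(-138\right) = -43 + 55 \left(-138\right) = -43 - 7590 = -7633$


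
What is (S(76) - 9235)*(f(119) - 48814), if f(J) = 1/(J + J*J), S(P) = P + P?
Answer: 6331431576277/14280 ≈ 4.4338e+8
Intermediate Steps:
S(P) = 2*P
f(J) = 1/(J + J²)
(S(76) - 9235)*(f(119) - 48814) = (2*76 - 9235)*(1/(119*(1 + 119)) - 48814) = (152 - 9235)*((1/119)/120 - 48814) = -9083*((1/119)*(1/120) - 48814) = -9083*(1/14280 - 48814) = -9083*(-697063919/14280) = 6331431576277/14280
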